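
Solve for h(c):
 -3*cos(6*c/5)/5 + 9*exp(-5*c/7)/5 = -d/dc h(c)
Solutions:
 h(c) = C1 + sin(6*c/5)/2 + 63*exp(-5*c/7)/25


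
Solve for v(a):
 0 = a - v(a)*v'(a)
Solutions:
 v(a) = -sqrt(C1 + a^2)
 v(a) = sqrt(C1 + a^2)


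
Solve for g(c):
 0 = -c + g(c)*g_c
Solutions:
 g(c) = -sqrt(C1 + c^2)
 g(c) = sqrt(C1 + c^2)


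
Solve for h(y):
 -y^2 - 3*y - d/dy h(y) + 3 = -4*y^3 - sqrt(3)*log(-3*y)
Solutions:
 h(y) = C1 + y^4 - y^3/3 - 3*y^2/2 + sqrt(3)*y*log(-y) + y*(-sqrt(3) + sqrt(3)*log(3) + 3)


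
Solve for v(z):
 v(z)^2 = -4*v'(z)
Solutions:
 v(z) = 4/(C1 + z)


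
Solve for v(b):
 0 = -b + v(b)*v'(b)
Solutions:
 v(b) = -sqrt(C1 + b^2)
 v(b) = sqrt(C1 + b^2)


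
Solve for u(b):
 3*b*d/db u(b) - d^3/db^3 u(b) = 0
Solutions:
 u(b) = C1 + Integral(C2*airyai(3^(1/3)*b) + C3*airybi(3^(1/3)*b), b)


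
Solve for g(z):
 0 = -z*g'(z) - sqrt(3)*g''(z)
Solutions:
 g(z) = C1 + C2*erf(sqrt(2)*3^(3/4)*z/6)


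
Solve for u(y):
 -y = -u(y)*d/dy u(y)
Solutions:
 u(y) = -sqrt(C1 + y^2)
 u(y) = sqrt(C1 + y^2)


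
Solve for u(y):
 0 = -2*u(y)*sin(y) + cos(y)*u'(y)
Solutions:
 u(y) = C1/cos(y)^2


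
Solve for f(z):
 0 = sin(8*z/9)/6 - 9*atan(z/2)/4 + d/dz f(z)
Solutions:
 f(z) = C1 + 9*z*atan(z/2)/4 - 9*log(z^2 + 4)/4 + 3*cos(8*z/9)/16


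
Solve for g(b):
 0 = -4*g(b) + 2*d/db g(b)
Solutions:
 g(b) = C1*exp(2*b)


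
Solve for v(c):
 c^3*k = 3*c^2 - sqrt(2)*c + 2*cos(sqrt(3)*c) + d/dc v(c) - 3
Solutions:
 v(c) = C1 + c^4*k/4 - c^3 + sqrt(2)*c^2/2 + 3*c - 2*sqrt(3)*sin(sqrt(3)*c)/3


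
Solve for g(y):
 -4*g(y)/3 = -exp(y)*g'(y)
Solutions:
 g(y) = C1*exp(-4*exp(-y)/3)


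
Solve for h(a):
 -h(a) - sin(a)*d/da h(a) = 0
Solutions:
 h(a) = C1*sqrt(cos(a) + 1)/sqrt(cos(a) - 1)


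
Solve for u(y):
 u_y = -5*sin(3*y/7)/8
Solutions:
 u(y) = C1 + 35*cos(3*y/7)/24


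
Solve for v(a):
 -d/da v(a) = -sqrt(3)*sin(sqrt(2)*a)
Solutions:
 v(a) = C1 - sqrt(6)*cos(sqrt(2)*a)/2


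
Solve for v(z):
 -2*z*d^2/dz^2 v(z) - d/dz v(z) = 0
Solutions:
 v(z) = C1 + C2*sqrt(z)


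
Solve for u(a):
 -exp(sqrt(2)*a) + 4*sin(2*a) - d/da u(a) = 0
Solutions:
 u(a) = C1 - sqrt(2)*exp(sqrt(2)*a)/2 - 2*cos(2*a)


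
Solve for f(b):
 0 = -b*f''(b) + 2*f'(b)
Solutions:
 f(b) = C1 + C2*b^3


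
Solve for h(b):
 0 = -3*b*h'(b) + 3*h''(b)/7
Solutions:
 h(b) = C1 + C2*erfi(sqrt(14)*b/2)


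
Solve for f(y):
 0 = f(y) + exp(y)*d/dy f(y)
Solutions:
 f(y) = C1*exp(exp(-y))


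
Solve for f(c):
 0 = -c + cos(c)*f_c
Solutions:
 f(c) = C1 + Integral(c/cos(c), c)


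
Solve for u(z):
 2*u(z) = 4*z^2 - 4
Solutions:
 u(z) = 2*z^2 - 2


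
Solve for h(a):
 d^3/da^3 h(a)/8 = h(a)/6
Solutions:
 h(a) = C3*exp(6^(2/3)*a/3) + (C1*sin(2^(2/3)*3^(1/6)*a/2) + C2*cos(2^(2/3)*3^(1/6)*a/2))*exp(-6^(2/3)*a/6)


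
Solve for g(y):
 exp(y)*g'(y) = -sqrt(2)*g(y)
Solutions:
 g(y) = C1*exp(sqrt(2)*exp(-y))


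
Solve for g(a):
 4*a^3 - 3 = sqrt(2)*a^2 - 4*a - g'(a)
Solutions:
 g(a) = C1 - a^4 + sqrt(2)*a^3/3 - 2*a^2 + 3*a


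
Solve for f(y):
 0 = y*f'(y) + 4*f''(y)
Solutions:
 f(y) = C1 + C2*erf(sqrt(2)*y/4)


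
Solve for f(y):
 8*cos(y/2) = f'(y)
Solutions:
 f(y) = C1 + 16*sin(y/2)


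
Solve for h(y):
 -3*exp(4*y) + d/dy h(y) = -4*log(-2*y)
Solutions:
 h(y) = C1 - 4*y*log(-y) + 4*y*(1 - log(2)) + 3*exp(4*y)/4


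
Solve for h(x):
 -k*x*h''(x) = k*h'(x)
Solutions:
 h(x) = C1 + C2*log(x)


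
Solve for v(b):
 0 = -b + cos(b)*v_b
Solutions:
 v(b) = C1 + Integral(b/cos(b), b)


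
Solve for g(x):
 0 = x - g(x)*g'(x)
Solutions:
 g(x) = -sqrt(C1 + x^2)
 g(x) = sqrt(C1 + x^2)


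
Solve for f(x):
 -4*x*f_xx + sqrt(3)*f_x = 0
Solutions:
 f(x) = C1 + C2*x^(sqrt(3)/4 + 1)


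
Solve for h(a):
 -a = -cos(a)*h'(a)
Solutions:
 h(a) = C1 + Integral(a/cos(a), a)


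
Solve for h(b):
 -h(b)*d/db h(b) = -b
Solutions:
 h(b) = -sqrt(C1 + b^2)
 h(b) = sqrt(C1 + b^2)


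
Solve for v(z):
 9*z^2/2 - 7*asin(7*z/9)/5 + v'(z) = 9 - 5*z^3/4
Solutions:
 v(z) = C1 - 5*z^4/16 - 3*z^3/2 + 7*z*asin(7*z/9)/5 + 9*z + sqrt(81 - 49*z^2)/5


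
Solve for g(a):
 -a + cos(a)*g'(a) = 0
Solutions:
 g(a) = C1 + Integral(a/cos(a), a)


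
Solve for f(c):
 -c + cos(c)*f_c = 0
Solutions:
 f(c) = C1 + Integral(c/cos(c), c)


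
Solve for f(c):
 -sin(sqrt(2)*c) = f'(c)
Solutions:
 f(c) = C1 + sqrt(2)*cos(sqrt(2)*c)/2


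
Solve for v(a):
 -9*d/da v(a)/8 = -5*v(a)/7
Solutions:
 v(a) = C1*exp(40*a/63)


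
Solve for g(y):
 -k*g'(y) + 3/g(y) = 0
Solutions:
 g(y) = -sqrt(C1 + 6*y/k)
 g(y) = sqrt(C1 + 6*y/k)


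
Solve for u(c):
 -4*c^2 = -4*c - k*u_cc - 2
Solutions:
 u(c) = C1 + C2*c + c^4/(3*k) - 2*c^3/(3*k) - c^2/k


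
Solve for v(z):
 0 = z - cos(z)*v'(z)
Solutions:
 v(z) = C1 + Integral(z/cos(z), z)


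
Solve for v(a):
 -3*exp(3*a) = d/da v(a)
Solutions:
 v(a) = C1 - exp(3*a)


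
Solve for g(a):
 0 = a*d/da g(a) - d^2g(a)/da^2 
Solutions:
 g(a) = C1 + C2*erfi(sqrt(2)*a/2)


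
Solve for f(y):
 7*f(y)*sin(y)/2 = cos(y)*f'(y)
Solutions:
 f(y) = C1/cos(y)^(7/2)


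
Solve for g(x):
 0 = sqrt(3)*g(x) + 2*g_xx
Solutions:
 g(x) = C1*sin(sqrt(2)*3^(1/4)*x/2) + C2*cos(sqrt(2)*3^(1/4)*x/2)


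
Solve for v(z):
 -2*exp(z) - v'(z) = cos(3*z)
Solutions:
 v(z) = C1 - 2*exp(z) - sin(3*z)/3


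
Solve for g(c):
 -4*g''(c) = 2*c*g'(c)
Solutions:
 g(c) = C1 + C2*erf(c/2)


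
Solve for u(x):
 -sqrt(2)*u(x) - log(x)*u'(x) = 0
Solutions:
 u(x) = C1*exp(-sqrt(2)*li(x))


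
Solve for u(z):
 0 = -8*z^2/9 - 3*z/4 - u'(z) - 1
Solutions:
 u(z) = C1 - 8*z^3/27 - 3*z^2/8 - z


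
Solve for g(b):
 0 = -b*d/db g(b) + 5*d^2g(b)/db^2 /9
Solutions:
 g(b) = C1 + C2*erfi(3*sqrt(10)*b/10)


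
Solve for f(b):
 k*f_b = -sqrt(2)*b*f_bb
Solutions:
 f(b) = C1 + b^(-sqrt(2)*re(k)/2 + 1)*(C2*sin(sqrt(2)*log(b)*Abs(im(k))/2) + C3*cos(sqrt(2)*log(b)*im(k)/2))


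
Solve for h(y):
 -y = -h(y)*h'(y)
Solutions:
 h(y) = -sqrt(C1 + y^2)
 h(y) = sqrt(C1 + y^2)


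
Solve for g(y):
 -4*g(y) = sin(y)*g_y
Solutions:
 g(y) = C1*(cos(y)^2 + 2*cos(y) + 1)/(cos(y)^2 - 2*cos(y) + 1)


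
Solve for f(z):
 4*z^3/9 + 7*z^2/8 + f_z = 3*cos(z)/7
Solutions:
 f(z) = C1 - z^4/9 - 7*z^3/24 + 3*sin(z)/7


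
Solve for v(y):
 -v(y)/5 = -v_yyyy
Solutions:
 v(y) = C1*exp(-5^(3/4)*y/5) + C2*exp(5^(3/4)*y/5) + C3*sin(5^(3/4)*y/5) + C4*cos(5^(3/4)*y/5)


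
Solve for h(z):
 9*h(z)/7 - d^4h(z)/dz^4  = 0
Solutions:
 h(z) = C1*exp(-sqrt(3)*7^(3/4)*z/7) + C2*exp(sqrt(3)*7^(3/4)*z/7) + C3*sin(sqrt(3)*7^(3/4)*z/7) + C4*cos(sqrt(3)*7^(3/4)*z/7)


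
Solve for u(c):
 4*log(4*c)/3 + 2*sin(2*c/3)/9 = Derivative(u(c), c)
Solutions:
 u(c) = C1 + 4*c*log(c)/3 - 4*c/3 + 8*c*log(2)/3 - cos(2*c/3)/3


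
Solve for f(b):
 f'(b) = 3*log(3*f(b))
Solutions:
 -Integral(1/(log(_y) + log(3)), (_y, f(b)))/3 = C1 - b


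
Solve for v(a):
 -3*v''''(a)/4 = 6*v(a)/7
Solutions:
 v(a) = (C1*sin(2^(1/4)*7^(3/4)*a/7) + C2*cos(2^(1/4)*7^(3/4)*a/7))*exp(-2^(1/4)*7^(3/4)*a/7) + (C3*sin(2^(1/4)*7^(3/4)*a/7) + C4*cos(2^(1/4)*7^(3/4)*a/7))*exp(2^(1/4)*7^(3/4)*a/7)


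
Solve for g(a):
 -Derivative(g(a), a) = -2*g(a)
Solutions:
 g(a) = C1*exp(2*a)


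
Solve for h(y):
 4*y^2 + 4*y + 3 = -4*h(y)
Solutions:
 h(y) = -y^2 - y - 3/4


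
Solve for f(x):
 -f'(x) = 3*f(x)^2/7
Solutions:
 f(x) = 7/(C1 + 3*x)


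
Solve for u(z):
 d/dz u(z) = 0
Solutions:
 u(z) = C1


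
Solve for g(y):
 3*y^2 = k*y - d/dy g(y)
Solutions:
 g(y) = C1 + k*y^2/2 - y^3


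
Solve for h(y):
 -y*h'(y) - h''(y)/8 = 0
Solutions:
 h(y) = C1 + C2*erf(2*y)


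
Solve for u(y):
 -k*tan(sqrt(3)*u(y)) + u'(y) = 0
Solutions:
 u(y) = sqrt(3)*(pi - asin(C1*exp(sqrt(3)*k*y)))/3
 u(y) = sqrt(3)*asin(C1*exp(sqrt(3)*k*y))/3


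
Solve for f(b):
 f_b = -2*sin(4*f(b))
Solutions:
 f(b) = -acos((-C1 - exp(16*b))/(C1 - exp(16*b)))/4 + pi/2
 f(b) = acos((-C1 - exp(16*b))/(C1 - exp(16*b)))/4


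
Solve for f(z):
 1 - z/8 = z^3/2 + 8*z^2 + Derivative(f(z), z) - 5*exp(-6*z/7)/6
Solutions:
 f(z) = C1 - z^4/8 - 8*z^3/3 - z^2/16 + z - 35*exp(-6*z/7)/36


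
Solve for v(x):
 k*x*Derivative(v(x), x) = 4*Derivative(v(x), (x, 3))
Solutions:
 v(x) = C1 + Integral(C2*airyai(2^(1/3)*k^(1/3)*x/2) + C3*airybi(2^(1/3)*k^(1/3)*x/2), x)


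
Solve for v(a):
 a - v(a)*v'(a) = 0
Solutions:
 v(a) = -sqrt(C1 + a^2)
 v(a) = sqrt(C1 + a^2)


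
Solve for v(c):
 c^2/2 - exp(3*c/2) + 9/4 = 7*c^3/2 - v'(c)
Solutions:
 v(c) = C1 + 7*c^4/8 - c^3/6 - 9*c/4 + 2*exp(3*c/2)/3


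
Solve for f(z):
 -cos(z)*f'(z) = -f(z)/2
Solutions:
 f(z) = C1*(sin(z) + 1)^(1/4)/(sin(z) - 1)^(1/4)


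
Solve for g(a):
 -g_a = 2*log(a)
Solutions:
 g(a) = C1 - 2*a*log(a) + 2*a


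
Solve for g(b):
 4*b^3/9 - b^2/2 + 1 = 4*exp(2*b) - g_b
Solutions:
 g(b) = C1 - b^4/9 + b^3/6 - b + 2*exp(2*b)


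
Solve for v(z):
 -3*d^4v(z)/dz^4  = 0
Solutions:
 v(z) = C1 + C2*z + C3*z^2 + C4*z^3


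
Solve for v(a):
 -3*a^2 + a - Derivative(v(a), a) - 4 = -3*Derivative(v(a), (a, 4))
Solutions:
 v(a) = C1 + C4*exp(3^(2/3)*a/3) - a^3 + a^2/2 - 4*a + (C2*sin(3^(1/6)*a/2) + C3*cos(3^(1/6)*a/2))*exp(-3^(2/3)*a/6)


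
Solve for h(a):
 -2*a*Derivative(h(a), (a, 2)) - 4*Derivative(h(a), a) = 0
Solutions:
 h(a) = C1 + C2/a


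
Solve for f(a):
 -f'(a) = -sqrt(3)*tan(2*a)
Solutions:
 f(a) = C1 - sqrt(3)*log(cos(2*a))/2


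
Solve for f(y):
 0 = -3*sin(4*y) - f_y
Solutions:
 f(y) = C1 + 3*cos(4*y)/4


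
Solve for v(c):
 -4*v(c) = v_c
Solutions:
 v(c) = C1*exp(-4*c)


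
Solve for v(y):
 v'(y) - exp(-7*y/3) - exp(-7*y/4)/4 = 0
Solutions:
 v(y) = C1 - 3*exp(-7*y/3)/7 - exp(-7*y/4)/7


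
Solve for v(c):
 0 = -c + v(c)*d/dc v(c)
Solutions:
 v(c) = -sqrt(C1 + c^2)
 v(c) = sqrt(C1 + c^2)


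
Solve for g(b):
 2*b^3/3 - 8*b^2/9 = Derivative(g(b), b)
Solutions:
 g(b) = C1 + b^4/6 - 8*b^3/27


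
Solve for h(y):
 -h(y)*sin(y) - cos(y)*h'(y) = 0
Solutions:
 h(y) = C1*cos(y)


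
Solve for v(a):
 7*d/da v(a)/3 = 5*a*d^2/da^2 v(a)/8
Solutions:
 v(a) = C1 + C2*a^(71/15)


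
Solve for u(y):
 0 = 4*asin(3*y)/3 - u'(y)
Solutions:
 u(y) = C1 + 4*y*asin(3*y)/3 + 4*sqrt(1 - 9*y^2)/9


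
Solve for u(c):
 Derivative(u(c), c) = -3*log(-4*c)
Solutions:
 u(c) = C1 - 3*c*log(-c) + 3*c*(1 - 2*log(2))


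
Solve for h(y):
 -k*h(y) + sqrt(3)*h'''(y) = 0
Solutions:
 h(y) = C1*exp(3^(5/6)*k^(1/3)*y/3) + C2*exp(k^(1/3)*y*(-3^(5/6) + 3*3^(1/3)*I)/6) + C3*exp(-k^(1/3)*y*(3^(5/6) + 3*3^(1/3)*I)/6)


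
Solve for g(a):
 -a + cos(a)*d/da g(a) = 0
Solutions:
 g(a) = C1 + Integral(a/cos(a), a)


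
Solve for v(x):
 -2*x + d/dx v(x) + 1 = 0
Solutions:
 v(x) = C1 + x^2 - x


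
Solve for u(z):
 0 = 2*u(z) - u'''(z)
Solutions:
 u(z) = C3*exp(2^(1/3)*z) + (C1*sin(2^(1/3)*sqrt(3)*z/2) + C2*cos(2^(1/3)*sqrt(3)*z/2))*exp(-2^(1/3)*z/2)


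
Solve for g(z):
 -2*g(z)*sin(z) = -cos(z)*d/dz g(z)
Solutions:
 g(z) = C1/cos(z)^2


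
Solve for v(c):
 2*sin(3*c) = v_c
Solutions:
 v(c) = C1 - 2*cos(3*c)/3


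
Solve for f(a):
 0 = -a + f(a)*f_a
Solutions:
 f(a) = -sqrt(C1 + a^2)
 f(a) = sqrt(C1 + a^2)


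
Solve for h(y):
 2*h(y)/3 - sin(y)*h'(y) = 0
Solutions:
 h(y) = C1*(cos(y) - 1)^(1/3)/(cos(y) + 1)^(1/3)


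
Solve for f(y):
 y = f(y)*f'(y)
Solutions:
 f(y) = -sqrt(C1 + y^2)
 f(y) = sqrt(C1 + y^2)


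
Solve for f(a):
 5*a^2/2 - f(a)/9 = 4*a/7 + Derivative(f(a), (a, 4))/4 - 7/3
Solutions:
 f(a) = 45*a^2/2 - 36*a/7 + (C1*sin(sqrt(3)*a/3) + C2*cos(sqrt(3)*a/3))*exp(-sqrt(3)*a/3) + (C3*sin(sqrt(3)*a/3) + C4*cos(sqrt(3)*a/3))*exp(sqrt(3)*a/3) + 21


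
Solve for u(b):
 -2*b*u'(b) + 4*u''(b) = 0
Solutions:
 u(b) = C1 + C2*erfi(b/2)


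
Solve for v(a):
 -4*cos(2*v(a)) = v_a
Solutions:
 v(a) = -asin((C1 + exp(16*a))/(C1 - exp(16*a)))/2 + pi/2
 v(a) = asin((C1 + exp(16*a))/(C1 - exp(16*a)))/2


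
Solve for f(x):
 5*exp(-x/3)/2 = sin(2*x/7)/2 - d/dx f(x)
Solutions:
 f(x) = C1 - 7*cos(2*x/7)/4 + 15*exp(-x/3)/2


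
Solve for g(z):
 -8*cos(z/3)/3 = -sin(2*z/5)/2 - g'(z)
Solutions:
 g(z) = C1 + 8*sin(z/3) + 5*cos(2*z/5)/4


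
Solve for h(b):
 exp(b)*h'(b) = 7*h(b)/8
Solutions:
 h(b) = C1*exp(-7*exp(-b)/8)


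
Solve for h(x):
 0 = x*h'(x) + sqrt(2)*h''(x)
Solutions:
 h(x) = C1 + C2*erf(2^(1/4)*x/2)


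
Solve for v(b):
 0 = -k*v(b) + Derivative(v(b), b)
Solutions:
 v(b) = C1*exp(b*k)


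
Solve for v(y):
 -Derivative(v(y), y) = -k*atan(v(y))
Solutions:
 Integral(1/atan(_y), (_y, v(y))) = C1 + k*y


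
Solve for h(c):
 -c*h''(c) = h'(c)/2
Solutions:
 h(c) = C1 + C2*sqrt(c)


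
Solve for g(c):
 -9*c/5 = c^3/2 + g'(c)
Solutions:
 g(c) = C1 - c^4/8 - 9*c^2/10


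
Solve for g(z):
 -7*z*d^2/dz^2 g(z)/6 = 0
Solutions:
 g(z) = C1 + C2*z


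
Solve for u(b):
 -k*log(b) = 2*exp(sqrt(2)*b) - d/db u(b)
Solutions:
 u(b) = C1 + b*k*log(b) - b*k + sqrt(2)*exp(sqrt(2)*b)


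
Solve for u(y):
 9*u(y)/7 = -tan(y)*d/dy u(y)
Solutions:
 u(y) = C1/sin(y)^(9/7)


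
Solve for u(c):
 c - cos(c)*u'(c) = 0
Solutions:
 u(c) = C1 + Integral(c/cos(c), c)


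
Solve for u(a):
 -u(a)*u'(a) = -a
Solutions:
 u(a) = -sqrt(C1 + a^2)
 u(a) = sqrt(C1 + a^2)


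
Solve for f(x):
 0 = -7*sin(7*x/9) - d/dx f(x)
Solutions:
 f(x) = C1 + 9*cos(7*x/9)


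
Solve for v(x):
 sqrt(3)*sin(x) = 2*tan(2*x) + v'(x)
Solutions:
 v(x) = C1 + log(cos(2*x)) - sqrt(3)*cos(x)


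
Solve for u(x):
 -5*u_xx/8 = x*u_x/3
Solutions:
 u(x) = C1 + C2*erf(2*sqrt(15)*x/15)


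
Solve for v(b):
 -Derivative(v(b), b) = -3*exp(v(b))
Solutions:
 v(b) = log(-1/(C1 + 3*b))


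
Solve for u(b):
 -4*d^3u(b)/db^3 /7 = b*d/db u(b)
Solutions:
 u(b) = C1 + Integral(C2*airyai(-14^(1/3)*b/2) + C3*airybi(-14^(1/3)*b/2), b)


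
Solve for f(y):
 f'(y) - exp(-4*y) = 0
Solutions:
 f(y) = C1 - exp(-4*y)/4


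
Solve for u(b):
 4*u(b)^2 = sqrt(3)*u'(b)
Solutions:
 u(b) = -3/(C1 + 4*sqrt(3)*b)


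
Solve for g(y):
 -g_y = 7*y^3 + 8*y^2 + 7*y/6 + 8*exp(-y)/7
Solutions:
 g(y) = C1 - 7*y^4/4 - 8*y^3/3 - 7*y^2/12 + 8*exp(-y)/7


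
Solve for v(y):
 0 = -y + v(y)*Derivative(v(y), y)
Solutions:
 v(y) = -sqrt(C1 + y^2)
 v(y) = sqrt(C1 + y^2)


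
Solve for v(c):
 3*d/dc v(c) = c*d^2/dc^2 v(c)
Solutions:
 v(c) = C1 + C2*c^4


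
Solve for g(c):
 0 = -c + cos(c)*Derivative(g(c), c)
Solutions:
 g(c) = C1 + Integral(c/cos(c), c)


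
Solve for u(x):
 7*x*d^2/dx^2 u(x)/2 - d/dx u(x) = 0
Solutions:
 u(x) = C1 + C2*x^(9/7)


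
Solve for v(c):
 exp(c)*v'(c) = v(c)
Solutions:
 v(c) = C1*exp(-exp(-c))


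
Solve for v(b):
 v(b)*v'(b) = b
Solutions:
 v(b) = -sqrt(C1 + b^2)
 v(b) = sqrt(C1 + b^2)


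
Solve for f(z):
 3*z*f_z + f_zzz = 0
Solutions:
 f(z) = C1 + Integral(C2*airyai(-3^(1/3)*z) + C3*airybi(-3^(1/3)*z), z)


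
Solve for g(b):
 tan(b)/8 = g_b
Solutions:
 g(b) = C1 - log(cos(b))/8


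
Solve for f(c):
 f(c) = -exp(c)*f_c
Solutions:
 f(c) = C1*exp(exp(-c))


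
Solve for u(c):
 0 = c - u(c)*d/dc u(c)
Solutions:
 u(c) = -sqrt(C1 + c^2)
 u(c) = sqrt(C1 + c^2)


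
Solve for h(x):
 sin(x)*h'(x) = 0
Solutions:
 h(x) = C1


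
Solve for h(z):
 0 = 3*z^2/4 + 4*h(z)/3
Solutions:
 h(z) = -9*z^2/16


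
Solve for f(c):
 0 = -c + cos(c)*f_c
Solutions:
 f(c) = C1 + Integral(c/cos(c), c)


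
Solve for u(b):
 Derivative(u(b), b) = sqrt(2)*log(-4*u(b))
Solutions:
 -sqrt(2)*Integral(1/(log(-_y) + 2*log(2)), (_y, u(b)))/2 = C1 - b


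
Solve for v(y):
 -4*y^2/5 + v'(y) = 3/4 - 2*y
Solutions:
 v(y) = C1 + 4*y^3/15 - y^2 + 3*y/4


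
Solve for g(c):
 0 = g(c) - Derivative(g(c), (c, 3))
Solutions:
 g(c) = C3*exp(c) + (C1*sin(sqrt(3)*c/2) + C2*cos(sqrt(3)*c/2))*exp(-c/2)


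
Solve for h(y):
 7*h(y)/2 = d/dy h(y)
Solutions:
 h(y) = C1*exp(7*y/2)


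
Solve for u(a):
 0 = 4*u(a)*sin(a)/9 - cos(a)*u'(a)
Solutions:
 u(a) = C1/cos(a)^(4/9)


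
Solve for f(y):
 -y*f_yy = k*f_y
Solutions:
 f(y) = C1 + y^(1 - re(k))*(C2*sin(log(y)*Abs(im(k))) + C3*cos(log(y)*im(k)))


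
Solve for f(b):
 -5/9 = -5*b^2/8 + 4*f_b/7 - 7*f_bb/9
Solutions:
 f(b) = C1 + C2*exp(36*b/49) + 35*b^3/96 + 1715*b^2/1152 + 63875*b/20736


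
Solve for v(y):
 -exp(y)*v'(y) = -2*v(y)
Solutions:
 v(y) = C1*exp(-2*exp(-y))


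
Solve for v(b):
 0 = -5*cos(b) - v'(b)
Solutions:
 v(b) = C1 - 5*sin(b)


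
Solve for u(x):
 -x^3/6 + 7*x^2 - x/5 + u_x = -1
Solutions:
 u(x) = C1 + x^4/24 - 7*x^3/3 + x^2/10 - x


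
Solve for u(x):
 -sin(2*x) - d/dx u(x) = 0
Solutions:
 u(x) = C1 + cos(2*x)/2


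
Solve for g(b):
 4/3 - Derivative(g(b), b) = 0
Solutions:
 g(b) = C1 + 4*b/3


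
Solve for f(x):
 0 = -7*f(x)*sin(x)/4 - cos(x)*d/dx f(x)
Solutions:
 f(x) = C1*cos(x)^(7/4)


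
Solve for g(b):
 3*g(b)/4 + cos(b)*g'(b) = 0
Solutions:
 g(b) = C1*(sin(b) - 1)^(3/8)/(sin(b) + 1)^(3/8)


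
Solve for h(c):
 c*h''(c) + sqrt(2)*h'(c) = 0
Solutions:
 h(c) = C1 + C2*c^(1 - sqrt(2))


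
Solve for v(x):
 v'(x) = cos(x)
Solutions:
 v(x) = C1 + sin(x)


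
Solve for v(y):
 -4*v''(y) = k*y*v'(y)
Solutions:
 v(y) = Piecewise((-sqrt(2)*sqrt(pi)*C1*erf(sqrt(2)*sqrt(k)*y/4)/sqrt(k) - C2, (k > 0) | (k < 0)), (-C1*y - C2, True))


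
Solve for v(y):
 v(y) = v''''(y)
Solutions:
 v(y) = C1*exp(-y) + C2*exp(y) + C3*sin(y) + C4*cos(y)


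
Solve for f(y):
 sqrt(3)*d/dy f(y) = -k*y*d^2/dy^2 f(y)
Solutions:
 f(y) = C1 + y^(((re(k) - sqrt(3))*re(k) + im(k)^2)/(re(k)^2 + im(k)^2))*(C2*sin(sqrt(3)*log(y)*Abs(im(k))/(re(k)^2 + im(k)^2)) + C3*cos(sqrt(3)*log(y)*im(k)/(re(k)^2 + im(k)^2)))


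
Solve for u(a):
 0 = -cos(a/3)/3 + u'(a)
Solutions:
 u(a) = C1 + sin(a/3)


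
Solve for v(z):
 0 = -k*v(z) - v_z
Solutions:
 v(z) = C1*exp(-k*z)


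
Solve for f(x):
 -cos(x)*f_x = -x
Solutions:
 f(x) = C1 + Integral(x/cos(x), x)


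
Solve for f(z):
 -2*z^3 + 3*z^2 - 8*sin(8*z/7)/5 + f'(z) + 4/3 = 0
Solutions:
 f(z) = C1 + z^4/2 - z^3 - 4*z/3 - 7*cos(8*z/7)/5


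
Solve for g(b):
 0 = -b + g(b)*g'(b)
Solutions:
 g(b) = -sqrt(C1 + b^2)
 g(b) = sqrt(C1 + b^2)


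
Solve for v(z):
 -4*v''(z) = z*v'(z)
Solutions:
 v(z) = C1 + C2*erf(sqrt(2)*z/4)


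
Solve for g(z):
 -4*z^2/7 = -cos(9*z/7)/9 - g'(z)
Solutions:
 g(z) = C1 + 4*z^3/21 - 7*sin(9*z/7)/81


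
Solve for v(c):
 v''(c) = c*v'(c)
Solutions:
 v(c) = C1 + C2*erfi(sqrt(2)*c/2)


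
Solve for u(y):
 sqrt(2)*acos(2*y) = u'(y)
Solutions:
 u(y) = C1 + sqrt(2)*(y*acos(2*y) - sqrt(1 - 4*y^2)/2)


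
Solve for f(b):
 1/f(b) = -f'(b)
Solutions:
 f(b) = -sqrt(C1 - 2*b)
 f(b) = sqrt(C1 - 2*b)


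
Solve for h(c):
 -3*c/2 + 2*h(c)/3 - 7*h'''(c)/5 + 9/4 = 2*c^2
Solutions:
 h(c) = C3*exp(10^(1/3)*21^(2/3)*c/21) + 3*c^2 + 9*c/4 + (C1*sin(10^(1/3)*3^(1/6)*7^(2/3)*c/14) + C2*cos(10^(1/3)*3^(1/6)*7^(2/3)*c/14))*exp(-10^(1/3)*21^(2/3)*c/42) - 27/8


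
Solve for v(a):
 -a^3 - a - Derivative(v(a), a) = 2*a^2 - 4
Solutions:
 v(a) = C1 - a^4/4 - 2*a^3/3 - a^2/2 + 4*a


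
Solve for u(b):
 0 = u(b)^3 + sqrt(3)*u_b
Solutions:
 u(b) = -sqrt(6)*sqrt(-1/(C1 - sqrt(3)*b))/2
 u(b) = sqrt(6)*sqrt(-1/(C1 - sqrt(3)*b))/2


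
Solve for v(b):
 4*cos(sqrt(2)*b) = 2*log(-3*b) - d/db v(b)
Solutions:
 v(b) = C1 + 2*b*log(-b) - 2*b + 2*b*log(3) - 2*sqrt(2)*sin(sqrt(2)*b)


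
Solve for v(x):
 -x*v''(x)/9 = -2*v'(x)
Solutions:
 v(x) = C1 + C2*x^19


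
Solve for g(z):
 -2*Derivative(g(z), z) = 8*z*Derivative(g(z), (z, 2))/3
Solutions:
 g(z) = C1 + C2*z^(1/4)


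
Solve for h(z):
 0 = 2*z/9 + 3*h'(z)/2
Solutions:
 h(z) = C1 - 2*z^2/27


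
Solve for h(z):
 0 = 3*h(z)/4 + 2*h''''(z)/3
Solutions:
 h(z) = (C1*sin(2^(3/4)*sqrt(3)*z/4) + C2*cos(2^(3/4)*sqrt(3)*z/4))*exp(-2^(3/4)*sqrt(3)*z/4) + (C3*sin(2^(3/4)*sqrt(3)*z/4) + C4*cos(2^(3/4)*sqrt(3)*z/4))*exp(2^(3/4)*sqrt(3)*z/4)


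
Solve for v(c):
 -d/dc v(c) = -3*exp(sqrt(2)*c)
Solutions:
 v(c) = C1 + 3*sqrt(2)*exp(sqrt(2)*c)/2


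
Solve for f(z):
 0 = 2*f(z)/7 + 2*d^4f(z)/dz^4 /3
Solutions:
 f(z) = (C1*sin(sqrt(2)*3^(1/4)*7^(3/4)*z/14) + C2*cos(sqrt(2)*3^(1/4)*7^(3/4)*z/14))*exp(-sqrt(2)*3^(1/4)*7^(3/4)*z/14) + (C3*sin(sqrt(2)*3^(1/4)*7^(3/4)*z/14) + C4*cos(sqrt(2)*3^(1/4)*7^(3/4)*z/14))*exp(sqrt(2)*3^(1/4)*7^(3/4)*z/14)


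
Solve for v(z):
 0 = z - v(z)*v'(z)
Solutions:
 v(z) = -sqrt(C1 + z^2)
 v(z) = sqrt(C1 + z^2)


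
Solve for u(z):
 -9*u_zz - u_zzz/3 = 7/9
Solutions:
 u(z) = C1 + C2*z + C3*exp(-27*z) - 7*z^2/162


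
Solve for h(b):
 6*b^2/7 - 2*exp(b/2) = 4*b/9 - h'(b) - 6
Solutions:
 h(b) = C1 - 2*b^3/7 + 2*b^2/9 - 6*b + 4*exp(b/2)


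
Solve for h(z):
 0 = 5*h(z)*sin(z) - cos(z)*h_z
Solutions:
 h(z) = C1/cos(z)^5


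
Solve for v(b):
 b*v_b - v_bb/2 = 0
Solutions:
 v(b) = C1 + C2*erfi(b)


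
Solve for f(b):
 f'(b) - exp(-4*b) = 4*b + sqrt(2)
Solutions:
 f(b) = C1 + 2*b^2 + sqrt(2)*b - exp(-4*b)/4


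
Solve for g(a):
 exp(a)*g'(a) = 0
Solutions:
 g(a) = C1


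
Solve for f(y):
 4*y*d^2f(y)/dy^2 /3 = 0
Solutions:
 f(y) = C1 + C2*y


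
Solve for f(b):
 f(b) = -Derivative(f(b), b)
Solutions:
 f(b) = C1*exp(-b)


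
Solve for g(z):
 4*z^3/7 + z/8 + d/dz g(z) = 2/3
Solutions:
 g(z) = C1 - z^4/7 - z^2/16 + 2*z/3


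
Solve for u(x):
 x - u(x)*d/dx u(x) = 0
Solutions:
 u(x) = -sqrt(C1 + x^2)
 u(x) = sqrt(C1 + x^2)


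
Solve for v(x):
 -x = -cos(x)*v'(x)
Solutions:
 v(x) = C1 + Integral(x/cos(x), x)


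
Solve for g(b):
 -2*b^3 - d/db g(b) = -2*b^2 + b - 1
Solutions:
 g(b) = C1 - b^4/2 + 2*b^3/3 - b^2/2 + b


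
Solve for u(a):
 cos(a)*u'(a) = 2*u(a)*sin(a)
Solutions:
 u(a) = C1/cos(a)^2


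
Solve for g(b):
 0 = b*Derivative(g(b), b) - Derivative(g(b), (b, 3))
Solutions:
 g(b) = C1 + Integral(C2*airyai(b) + C3*airybi(b), b)


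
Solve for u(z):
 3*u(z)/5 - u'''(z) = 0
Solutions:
 u(z) = C3*exp(3^(1/3)*5^(2/3)*z/5) + (C1*sin(3^(5/6)*5^(2/3)*z/10) + C2*cos(3^(5/6)*5^(2/3)*z/10))*exp(-3^(1/3)*5^(2/3)*z/10)


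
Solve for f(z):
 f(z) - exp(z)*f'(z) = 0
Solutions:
 f(z) = C1*exp(-exp(-z))


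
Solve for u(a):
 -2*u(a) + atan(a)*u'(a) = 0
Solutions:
 u(a) = C1*exp(2*Integral(1/atan(a), a))


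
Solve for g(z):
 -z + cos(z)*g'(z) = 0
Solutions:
 g(z) = C1 + Integral(z/cos(z), z)


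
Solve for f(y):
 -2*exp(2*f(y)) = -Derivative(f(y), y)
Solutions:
 f(y) = log(-sqrt(-1/(C1 + 2*y))) - log(2)/2
 f(y) = log(-1/(C1 + 2*y))/2 - log(2)/2


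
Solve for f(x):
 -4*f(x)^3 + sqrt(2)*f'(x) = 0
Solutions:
 f(x) = -sqrt(2)*sqrt(-1/(C1 + 2*sqrt(2)*x))/2
 f(x) = sqrt(2)*sqrt(-1/(C1 + 2*sqrt(2)*x))/2


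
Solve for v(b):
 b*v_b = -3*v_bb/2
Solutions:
 v(b) = C1 + C2*erf(sqrt(3)*b/3)


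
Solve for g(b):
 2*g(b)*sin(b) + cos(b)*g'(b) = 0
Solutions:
 g(b) = C1*cos(b)^2


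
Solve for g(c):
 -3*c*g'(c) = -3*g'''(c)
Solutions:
 g(c) = C1 + Integral(C2*airyai(c) + C3*airybi(c), c)


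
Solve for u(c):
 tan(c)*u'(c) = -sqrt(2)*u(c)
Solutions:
 u(c) = C1/sin(c)^(sqrt(2))


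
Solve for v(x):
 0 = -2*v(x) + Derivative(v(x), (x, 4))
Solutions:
 v(x) = C1*exp(-2^(1/4)*x) + C2*exp(2^(1/4)*x) + C3*sin(2^(1/4)*x) + C4*cos(2^(1/4)*x)


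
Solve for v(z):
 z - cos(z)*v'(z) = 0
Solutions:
 v(z) = C1 + Integral(z/cos(z), z)


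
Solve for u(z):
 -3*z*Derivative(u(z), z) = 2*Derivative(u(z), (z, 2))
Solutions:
 u(z) = C1 + C2*erf(sqrt(3)*z/2)


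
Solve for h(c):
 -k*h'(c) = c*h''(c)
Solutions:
 h(c) = C1 + c^(1 - re(k))*(C2*sin(log(c)*Abs(im(k))) + C3*cos(log(c)*im(k)))


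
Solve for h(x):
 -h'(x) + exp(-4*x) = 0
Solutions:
 h(x) = C1 - exp(-4*x)/4


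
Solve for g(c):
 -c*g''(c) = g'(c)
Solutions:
 g(c) = C1 + C2*log(c)


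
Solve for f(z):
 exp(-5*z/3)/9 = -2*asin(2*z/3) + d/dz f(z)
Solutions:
 f(z) = C1 + 2*z*asin(2*z/3) + sqrt(9 - 4*z^2) - exp(-5*z/3)/15


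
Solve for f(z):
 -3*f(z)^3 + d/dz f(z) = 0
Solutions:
 f(z) = -sqrt(2)*sqrt(-1/(C1 + 3*z))/2
 f(z) = sqrt(2)*sqrt(-1/(C1 + 3*z))/2


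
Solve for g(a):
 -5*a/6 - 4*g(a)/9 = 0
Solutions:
 g(a) = -15*a/8


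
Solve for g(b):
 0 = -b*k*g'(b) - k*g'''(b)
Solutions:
 g(b) = C1 + Integral(C2*airyai(-b) + C3*airybi(-b), b)


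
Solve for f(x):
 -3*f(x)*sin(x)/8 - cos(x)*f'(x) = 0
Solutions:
 f(x) = C1*cos(x)^(3/8)


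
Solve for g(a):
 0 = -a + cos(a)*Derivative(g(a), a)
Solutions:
 g(a) = C1 + Integral(a/cos(a), a)


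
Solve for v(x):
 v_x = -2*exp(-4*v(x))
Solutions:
 v(x) = log(-I*(C1 - 8*x)^(1/4))
 v(x) = log(I*(C1 - 8*x)^(1/4))
 v(x) = log(-(C1 - 8*x)^(1/4))
 v(x) = log(C1 - 8*x)/4


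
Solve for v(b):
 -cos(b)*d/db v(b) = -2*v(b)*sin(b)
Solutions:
 v(b) = C1/cos(b)^2


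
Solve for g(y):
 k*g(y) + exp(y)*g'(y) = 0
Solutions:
 g(y) = C1*exp(k*exp(-y))


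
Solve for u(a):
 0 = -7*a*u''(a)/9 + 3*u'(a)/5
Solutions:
 u(a) = C1 + C2*a^(62/35)


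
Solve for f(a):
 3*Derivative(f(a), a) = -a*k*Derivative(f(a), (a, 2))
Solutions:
 f(a) = C1 + a^(((re(k) - 3)*re(k) + im(k)^2)/(re(k)^2 + im(k)^2))*(C2*sin(3*log(a)*Abs(im(k))/(re(k)^2 + im(k)^2)) + C3*cos(3*log(a)*im(k)/(re(k)^2 + im(k)^2)))


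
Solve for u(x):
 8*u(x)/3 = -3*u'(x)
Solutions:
 u(x) = C1*exp(-8*x/9)


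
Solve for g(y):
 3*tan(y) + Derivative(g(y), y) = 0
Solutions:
 g(y) = C1 + 3*log(cos(y))


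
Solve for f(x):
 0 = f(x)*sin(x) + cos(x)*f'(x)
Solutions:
 f(x) = C1*cos(x)


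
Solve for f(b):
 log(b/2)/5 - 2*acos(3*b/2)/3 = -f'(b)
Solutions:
 f(b) = C1 - b*log(b)/5 + 2*b*acos(3*b/2)/3 + b*log(2)/5 + b/5 - 2*sqrt(4 - 9*b^2)/9


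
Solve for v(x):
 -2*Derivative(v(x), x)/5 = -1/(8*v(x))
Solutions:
 v(x) = -sqrt(C1 + 10*x)/4
 v(x) = sqrt(C1 + 10*x)/4


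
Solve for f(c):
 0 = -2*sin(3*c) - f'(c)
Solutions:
 f(c) = C1 + 2*cos(3*c)/3


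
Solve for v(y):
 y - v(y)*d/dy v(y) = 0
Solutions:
 v(y) = -sqrt(C1 + y^2)
 v(y) = sqrt(C1 + y^2)


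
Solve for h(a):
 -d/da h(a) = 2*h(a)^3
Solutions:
 h(a) = -sqrt(2)*sqrt(-1/(C1 - 2*a))/2
 h(a) = sqrt(2)*sqrt(-1/(C1 - 2*a))/2


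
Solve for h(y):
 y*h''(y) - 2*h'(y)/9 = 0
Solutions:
 h(y) = C1 + C2*y^(11/9)


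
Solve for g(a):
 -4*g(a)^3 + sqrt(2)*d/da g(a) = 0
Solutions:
 g(a) = -sqrt(2)*sqrt(-1/(C1 + 2*sqrt(2)*a))/2
 g(a) = sqrt(2)*sqrt(-1/(C1 + 2*sqrt(2)*a))/2


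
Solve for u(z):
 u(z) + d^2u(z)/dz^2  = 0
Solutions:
 u(z) = C1*sin(z) + C2*cos(z)


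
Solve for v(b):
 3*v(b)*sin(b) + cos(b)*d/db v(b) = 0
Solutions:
 v(b) = C1*cos(b)^3


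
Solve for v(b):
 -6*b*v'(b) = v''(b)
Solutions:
 v(b) = C1 + C2*erf(sqrt(3)*b)


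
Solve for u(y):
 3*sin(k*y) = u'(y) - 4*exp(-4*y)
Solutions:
 u(y) = C1 - exp(-4*y) - 3*cos(k*y)/k


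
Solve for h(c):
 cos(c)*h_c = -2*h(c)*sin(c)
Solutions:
 h(c) = C1*cos(c)^2


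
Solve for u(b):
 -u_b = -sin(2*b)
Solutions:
 u(b) = C1 - cos(2*b)/2


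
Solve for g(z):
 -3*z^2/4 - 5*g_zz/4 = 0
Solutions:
 g(z) = C1 + C2*z - z^4/20


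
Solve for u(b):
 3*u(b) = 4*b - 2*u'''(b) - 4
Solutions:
 u(b) = C3*exp(-2^(2/3)*3^(1/3)*b/2) + 4*b/3 + (C1*sin(2^(2/3)*3^(5/6)*b/4) + C2*cos(2^(2/3)*3^(5/6)*b/4))*exp(2^(2/3)*3^(1/3)*b/4) - 4/3


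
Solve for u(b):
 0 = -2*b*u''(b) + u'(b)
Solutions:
 u(b) = C1 + C2*b^(3/2)


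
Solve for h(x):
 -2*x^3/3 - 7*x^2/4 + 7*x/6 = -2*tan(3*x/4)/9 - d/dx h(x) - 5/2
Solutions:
 h(x) = C1 + x^4/6 + 7*x^3/12 - 7*x^2/12 - 5*x/2 + 8*log(cos(3*x/4))/27


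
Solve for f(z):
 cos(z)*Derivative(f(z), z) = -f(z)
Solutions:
 f(z) = C1*sqrt(sin(z) - 1)/sqrt(sin(z) + 1)


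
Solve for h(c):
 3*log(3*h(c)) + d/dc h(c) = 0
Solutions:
 Integral(1/(log(_y) + log(3)), (_y, h(c)))/3 = C1 - c


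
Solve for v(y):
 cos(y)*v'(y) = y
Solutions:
 v(y) = C1 + Integral(y/cos(y), y)


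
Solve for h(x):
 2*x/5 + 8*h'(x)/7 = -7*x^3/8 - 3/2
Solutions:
 h(x) = C1 - 49*x^4/256 - 7*x^2/40 - 21*x/16


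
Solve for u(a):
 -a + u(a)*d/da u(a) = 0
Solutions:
 u(a) = -sqrt(C1 + a^2)
 u(a) = sqrt(C1 + a^2)


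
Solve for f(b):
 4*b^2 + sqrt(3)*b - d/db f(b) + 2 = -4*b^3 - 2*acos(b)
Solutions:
 f(b) = C1 + b^4 + 4*b^3/3 + sqrt(3)*b^2/2 + 2*b*acos(b) + 2*b - 2*sqrt(1 - b^2)


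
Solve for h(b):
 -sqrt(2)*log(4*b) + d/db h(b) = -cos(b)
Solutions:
 h(b) = C1 + sqrt(2)*b*(log(b) - 1) + 2*sqrt(2)*b*log(2) - sin(b)


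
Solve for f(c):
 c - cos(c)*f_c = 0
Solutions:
 f(c) = C1 + Integral(c/cos(c), c)


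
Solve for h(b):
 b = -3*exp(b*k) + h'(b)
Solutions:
 h(b) = C1 + b^2/2 + 3*exp(b*k)/k


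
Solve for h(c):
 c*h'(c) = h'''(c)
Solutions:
 h(c) = C1 + Integral(C2*airyai(c) + C3*airybi(c), c)


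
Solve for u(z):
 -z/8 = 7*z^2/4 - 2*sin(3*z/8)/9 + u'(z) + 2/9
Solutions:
 u(z) = C1 - 7*z^3/12 - z^2/16 - 2*z/9 - 16*cos(3*z/8)/27


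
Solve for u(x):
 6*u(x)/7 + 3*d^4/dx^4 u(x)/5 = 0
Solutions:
 u(x) = (C1*sin(14^(3/4)*5^(1/4)*x/14) + C2*cos(14^(3/4)*5^(1/4)*x/14))*exp(-14^(3/4)*5^(1/4)*x/14) + (C3*sin(14^(3/4)*5^(1/4)*x/14) + C4*cos(14^(3/4)*5^(1/4)*x/14))*exp(14^(3/4)*5^(1/4)*x/14)


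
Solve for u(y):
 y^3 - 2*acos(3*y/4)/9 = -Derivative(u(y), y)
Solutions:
 u(y) = C1 - y^4/4 + 2*y*acos(3*y/4)/9 - 2*sqrt(16 - 9*y^2)/27


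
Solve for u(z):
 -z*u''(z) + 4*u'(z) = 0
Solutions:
 u(z) = C1 + C2*z^5


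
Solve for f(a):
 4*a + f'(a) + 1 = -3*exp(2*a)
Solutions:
 f(a) = C1 - 2*a^2 - a - 3*exp(2*a)/2


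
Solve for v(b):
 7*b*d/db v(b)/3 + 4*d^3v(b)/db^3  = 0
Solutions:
 v(b) = C1 + Integral(C2*airyai(-126^(1/3)*b/6) + C3*airybi(-126^(1/3)*b/6), b)


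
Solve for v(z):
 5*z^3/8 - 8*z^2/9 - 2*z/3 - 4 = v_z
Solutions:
 v(z) = C1 + 5*z^4/32 - 8*z^3/27 - z^2/3 - 4*z


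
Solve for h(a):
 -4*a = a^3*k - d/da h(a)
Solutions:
 h(a) = C1 + a^4*k/4 + 2*a^2


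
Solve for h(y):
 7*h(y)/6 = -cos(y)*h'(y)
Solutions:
 h(y) = C1*(sin(y) - 1)^(7/12)/(sin(y) + 1)^(7/12)


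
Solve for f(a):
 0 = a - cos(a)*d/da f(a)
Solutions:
 f(a) = C1 + Integral(a/cos(a), a)


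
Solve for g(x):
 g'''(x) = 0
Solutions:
 g(x) = C1 + C2*x + C3*x^2


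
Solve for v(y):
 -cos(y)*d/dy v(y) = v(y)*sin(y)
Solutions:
 v(y) = C1*cos(y)


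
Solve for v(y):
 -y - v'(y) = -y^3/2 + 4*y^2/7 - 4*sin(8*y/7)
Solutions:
 v(y) = C1 + y^4/8 - 4*y^3/21 - y^2/2 - 7*cos(8*y/7)/2


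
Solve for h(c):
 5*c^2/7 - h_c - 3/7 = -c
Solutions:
 h(c) = C1 + 5*c^3/21 + c^2/2 - 3*c/7


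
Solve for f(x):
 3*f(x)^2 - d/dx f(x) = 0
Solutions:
 f(x) = -1/(C1 + 3*x)


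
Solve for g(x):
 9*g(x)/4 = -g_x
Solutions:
 g(x) = C1*exp(-9*x/4)


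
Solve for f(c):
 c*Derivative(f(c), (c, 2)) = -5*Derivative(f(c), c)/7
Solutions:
 f(c) = C1 + C2*c^(2/7)


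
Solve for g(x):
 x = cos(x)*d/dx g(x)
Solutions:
 g(x) = C1 + Integral(x/cos(x), x)


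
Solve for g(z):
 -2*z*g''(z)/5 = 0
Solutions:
 g(z) = C1 + C2*z


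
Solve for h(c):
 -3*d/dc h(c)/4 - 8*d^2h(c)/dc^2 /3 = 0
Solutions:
 h(c) = C1 + C2*exp(-9*c/32)


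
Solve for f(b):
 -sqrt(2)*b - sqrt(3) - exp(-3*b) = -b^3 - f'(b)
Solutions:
 f(b) = C1 - b^4/4 + sqrt(2)*b^2/2 + sqrt(3)*b - exp(-3*b)/3


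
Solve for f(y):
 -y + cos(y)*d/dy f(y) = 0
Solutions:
 f(y) = C1 + Integral(y/cos(y), y)


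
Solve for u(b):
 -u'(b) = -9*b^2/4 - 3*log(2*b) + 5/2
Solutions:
 u(b) = C1 + 3*b^3/4 + 3*b*log(b) - 11*b/2 + 3*b*log(2)


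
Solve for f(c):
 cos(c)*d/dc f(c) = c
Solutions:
 f(c) = C1 + Integral(c/cos(c), c)


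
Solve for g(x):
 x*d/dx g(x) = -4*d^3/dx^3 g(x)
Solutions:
 g(x) = C1 + Integral(C2*airyai(-2^(1/3)*x/2) + C3*airybi(-2^(1/3)*x/2), x)


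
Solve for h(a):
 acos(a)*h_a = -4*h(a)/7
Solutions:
 h(a) = C1*exp(-4*Integral(1/acos(a), a)/7)


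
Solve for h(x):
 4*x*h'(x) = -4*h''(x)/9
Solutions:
 h(x) = C1 + C2*erf(3*sqrt(2)*x/2)


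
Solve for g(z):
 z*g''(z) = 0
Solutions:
 g(z) = C1 + C2*z


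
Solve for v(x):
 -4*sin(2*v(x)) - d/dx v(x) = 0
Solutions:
 v(x) = pi - acos((-C1 - exp(16*x))/(C1 - exp(16*x)))/2
 v(x) = acos((-C1 - exp(16*x))/(C1 - exp(16*x)))/2


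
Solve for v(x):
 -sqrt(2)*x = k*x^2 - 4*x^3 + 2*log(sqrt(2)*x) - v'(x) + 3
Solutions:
 v(x) = C1 + k*x^3/3 - x^4 + sqrt(2)*x^2/2 + 2*x*log(x) + x*log(2) + x


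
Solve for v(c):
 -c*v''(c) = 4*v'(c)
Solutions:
 v(c) = C1 + C2/c^3


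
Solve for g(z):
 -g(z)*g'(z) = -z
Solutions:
 g(z) = -sqrt(C1 + z^2)
 g(z) = sqrt(C1 + z^2)


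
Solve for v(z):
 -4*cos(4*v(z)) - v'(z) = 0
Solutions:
 v(z) = -asin((C1 + exp(32*z))/(C1 - exp(32*z)))/4 + pi/4
 v(z) = asin((C1 + exp(32*z))/(C1 - exp(32*z)))/4


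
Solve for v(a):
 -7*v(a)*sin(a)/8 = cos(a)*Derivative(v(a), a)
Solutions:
 v(a) = C1*cos(a)^(7/8)


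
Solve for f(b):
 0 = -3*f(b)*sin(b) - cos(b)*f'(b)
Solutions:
 f(b) = C1*cos(b)^3


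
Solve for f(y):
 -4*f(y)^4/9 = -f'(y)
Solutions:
 f(y) = 3^(1/3)*(-1/(C1 + 4*y))^(1/3)
 f(y) = (-1/(C1 + 4*y))^(1/3)*(-3^(1/3) - 3^(5/6)*I)/2
 f(y) = (-1/(C1 + 4*y))^(1/3)*(-3^(1/3) + 3^(5/6)*I)/2


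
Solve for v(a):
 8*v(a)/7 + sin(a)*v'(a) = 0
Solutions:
 v(a) = C1*(cos(a) + 1)^(4/7)/(cos(a) - 1)^(4/7)


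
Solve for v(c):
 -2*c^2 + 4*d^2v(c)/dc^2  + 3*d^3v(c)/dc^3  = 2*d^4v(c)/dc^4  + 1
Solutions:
 v(c) = C1 + C2*c + C3*exp(c*(3 - sqrt(41))/4) + C4*exp(c*(3 + sqrt(41))/4) + c^4/24 - c^3/8 + 21*c^2/32


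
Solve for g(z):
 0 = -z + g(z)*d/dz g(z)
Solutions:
 g(z) = -sqrt(C1 + z^2)
 g(z) = sqrt(C1 + z^2)


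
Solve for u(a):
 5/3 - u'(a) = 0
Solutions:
 u(a) = C1 + 5*a/3


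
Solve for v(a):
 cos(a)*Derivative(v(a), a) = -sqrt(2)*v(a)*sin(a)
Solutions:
 v(a) = C1*cos(a)^(sqrt(2))


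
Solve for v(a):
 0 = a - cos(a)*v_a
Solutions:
 v(a) = C1 + Integral(a/cos(a), a)


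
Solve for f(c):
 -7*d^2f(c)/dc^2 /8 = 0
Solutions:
 f(c) = C1 + C2*c


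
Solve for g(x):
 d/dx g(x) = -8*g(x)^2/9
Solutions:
 g(x) = 9/(C1 + 8*x)


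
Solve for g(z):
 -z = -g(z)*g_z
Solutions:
 g(z) = -sqrt(C1 + z^2)
 g(z) = sqrt(C1 + z^2)


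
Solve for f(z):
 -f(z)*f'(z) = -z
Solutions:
 f(z) = -sqrt(C1 + z^2)
 f(z) = sqrt(C1 + z^2)


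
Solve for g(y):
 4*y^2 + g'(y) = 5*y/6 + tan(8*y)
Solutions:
 g(y) = C1 - 4*y^3/3 + 5*y^2/12 - log(cos(8*y))/8


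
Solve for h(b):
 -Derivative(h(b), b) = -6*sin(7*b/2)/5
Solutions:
 h(b) = C1 - 12*cos(7*b/2)/35


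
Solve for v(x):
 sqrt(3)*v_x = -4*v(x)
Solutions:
 v(x) = C1*exp(-4*sqrt(3)*x/3)


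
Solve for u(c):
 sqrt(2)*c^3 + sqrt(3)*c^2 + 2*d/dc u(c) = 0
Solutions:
 u(c) = C1 - sqrt(2)*c^4/8 - sqrt(3)*c^3/6


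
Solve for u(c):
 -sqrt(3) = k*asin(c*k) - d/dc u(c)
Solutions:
 u(c) = C1 + sqrt(3)*c + k*Piecewise((c*asin(c*k) + sqrt(-c^2*k^2 + 1)/k, Ne(k, 0)), (0, True))


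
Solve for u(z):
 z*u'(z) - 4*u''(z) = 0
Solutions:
 u(z) = C1 + C2*erfi(sqrt(2)*z/4)


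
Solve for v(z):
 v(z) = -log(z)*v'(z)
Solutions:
 v(z) = C1*exp(-li(z))


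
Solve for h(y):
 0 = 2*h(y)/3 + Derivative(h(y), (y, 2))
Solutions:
 h(y) = C1*sin(sqrt(6)*y/3) + C2*cos(sqrt(6)*y/3)


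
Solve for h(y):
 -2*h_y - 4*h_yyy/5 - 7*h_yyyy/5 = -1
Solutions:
 h(y) = C1 + C2*exp(y*(-8 + 16/(21*sqrt(101145) + 6679)^(1/3) + (21*sqrt(101145) + 6679)^(1/3))/42)*sin(sqrt(3)*y*(-(21*sqrt(101145) + 6679)^(1/3) + 16/(21*sqrt(101145) + 6679)^(1/3))/42) + C3*exp(y*(-8 + 16/(21*sqrt(101145) + 6679)^(1/3) + (21*sqrt(101145) + 6679)^(1/3))/42)*cos(sqrt(3)*y*(-(21*sqrt(101145) + 6679)^(1/3) + 16/(21*sqrt(101145) + 6679)^(1/3))/42) + C4*exp(-y*(16/(21*sqrt(101145) + 6679)^(1/3) + 4 + (21*sqrt(101145) + 6679)^(1/3))/21) + y/2


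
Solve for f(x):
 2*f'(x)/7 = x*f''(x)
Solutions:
 f(x) = C1 + C2*x^(9/7)


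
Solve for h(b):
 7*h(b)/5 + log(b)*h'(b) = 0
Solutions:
 h(b) = C1*exp(-7*li(b)/5)


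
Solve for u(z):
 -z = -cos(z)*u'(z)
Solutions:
 u(z) = C1 + Integral(z/cos(z), z)


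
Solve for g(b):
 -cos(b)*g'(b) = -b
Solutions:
 g(b) = C1 + Integral(b/cos(b), b)


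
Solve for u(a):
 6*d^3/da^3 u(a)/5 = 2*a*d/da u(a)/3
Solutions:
 u(a) = C1 + Integral(C2*airyai(15^(1/3)*a/3) + C3*airybi(15^(1/3)*a/3), a)


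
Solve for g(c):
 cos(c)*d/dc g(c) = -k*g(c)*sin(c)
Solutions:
 g(c) = C1*exp(k*log(cos(c)))


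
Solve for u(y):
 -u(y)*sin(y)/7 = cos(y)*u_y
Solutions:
 u(y) = C1*cos(y)^(1/7)


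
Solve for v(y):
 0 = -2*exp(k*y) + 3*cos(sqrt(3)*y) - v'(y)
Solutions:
 v(y) = C1 + sqrt(3)*sin(sqrt(3)*y) - 2*exp(k*y)/k


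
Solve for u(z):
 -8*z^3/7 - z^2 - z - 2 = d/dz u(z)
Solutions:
 u(z) = C1 - 2*z^4/7 - z^3/3 - z^2/2 - 2*z


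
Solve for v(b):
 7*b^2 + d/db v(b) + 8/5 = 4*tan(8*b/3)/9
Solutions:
 v(b) = C1 - 7*b^3/3 - 8*b/5 - log(cos(8*b/3))/6


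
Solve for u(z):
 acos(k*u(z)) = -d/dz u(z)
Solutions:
 Integral(1/acos(_y*k), (_y, u(z))) = C1 - z


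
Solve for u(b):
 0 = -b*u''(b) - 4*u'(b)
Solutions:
 u(b) = C1 + C2/b^3


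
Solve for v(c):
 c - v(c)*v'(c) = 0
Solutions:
 v(c) = -sqrt(C1 + c^2)
 v(c) = sqrt(C1 + c^2)


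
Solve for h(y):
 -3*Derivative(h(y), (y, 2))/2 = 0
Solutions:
 h(y) = C1 + C2*y


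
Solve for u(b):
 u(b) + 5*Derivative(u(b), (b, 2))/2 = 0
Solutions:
 u(b) = C1*sin(sqrt(10)*b/5) + C2*cos(sqrt(10)*b/5)


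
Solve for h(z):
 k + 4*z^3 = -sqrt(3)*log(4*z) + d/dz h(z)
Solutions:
 h(z) = C1 + k*z + z^4 + sqrt(3)*z*log(z) - sqrt(3)*z + 2*sqrt(3)*z*log(2)


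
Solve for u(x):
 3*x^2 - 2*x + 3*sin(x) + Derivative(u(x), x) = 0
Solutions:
 u(x) = C1 - x^3 + x^2 + 3*cos(x)


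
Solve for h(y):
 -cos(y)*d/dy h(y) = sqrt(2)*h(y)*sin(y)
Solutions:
 h(y) = C1*cos(y)^(sqrt(2))


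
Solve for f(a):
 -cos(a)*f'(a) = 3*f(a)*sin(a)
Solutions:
 f(a) = C1*cos(a)^3


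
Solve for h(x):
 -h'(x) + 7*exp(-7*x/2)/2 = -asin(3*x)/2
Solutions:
 h(x) = C1 + x*asin(3*x)/2 + sqrt(1 - 9*x^2)/6 - exp(-7*x/2)


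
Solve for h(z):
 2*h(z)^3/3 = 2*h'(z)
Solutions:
 h(z) = -sqrt(6)*sqrt(-1/(C1 + z))/2
 h(z) = sqrt(6)*sqrt(-1/(C1 + z))/2


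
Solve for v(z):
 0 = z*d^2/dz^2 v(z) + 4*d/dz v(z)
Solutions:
 v(z) = C1 + C2/z^3


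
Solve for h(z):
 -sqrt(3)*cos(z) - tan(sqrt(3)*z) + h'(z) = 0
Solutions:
 h(z) = C1 - sqrt(3)*log(cos(sqrt(3)*z))/3 + sqrt(3)*sin(z)


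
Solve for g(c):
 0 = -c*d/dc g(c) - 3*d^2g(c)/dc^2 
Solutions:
 g(c) = C1 + C2*erf(sqrt(6)*c/6)


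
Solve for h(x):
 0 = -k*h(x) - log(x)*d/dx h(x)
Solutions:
 h(x) = C1*exp(-k*li(x))


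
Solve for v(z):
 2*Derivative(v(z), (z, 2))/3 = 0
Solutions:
 v(z) = C1 + C2*z


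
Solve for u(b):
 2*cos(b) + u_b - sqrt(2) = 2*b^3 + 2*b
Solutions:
 u(b) = C1 + b^4/2 + b^2 + sqrt(2)*b - 2*sin(b)


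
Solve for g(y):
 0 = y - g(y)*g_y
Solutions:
 g(y) = -sqrt(C1 + y^2)
 g(y) = sqrt(C1 + y^2)


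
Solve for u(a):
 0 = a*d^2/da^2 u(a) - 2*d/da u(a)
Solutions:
 u(a) = C1 + C2*a^3


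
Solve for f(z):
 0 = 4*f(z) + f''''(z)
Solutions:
 f(z) = (C1*sin(z) + C2*cos(z))*exp(-z) + (C3*sin(z) + C4*cos(z))*exp(z)
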